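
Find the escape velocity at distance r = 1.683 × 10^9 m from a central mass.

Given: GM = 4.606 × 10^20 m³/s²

Escape velocity comes from setting total energy to zero: ½v² − GM/r = 0 ⇒ v_esc = √(2GM / r).
v_esc = √(2 · 4.606e+20 / 1.683e+09) m/s ≈ 7.398e+05 m/s = 739.8 km/s.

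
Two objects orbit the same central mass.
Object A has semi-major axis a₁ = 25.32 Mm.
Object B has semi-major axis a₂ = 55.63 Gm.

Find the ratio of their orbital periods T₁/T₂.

Convert to SI: a₁ = 25.32 Mm = 2.532e+07 m; a₂ = 55.63 Gm = 5.563e+10 m.
From Kepler's third law, (T₁/T₂)² = (a₁/a₂)³, so T₁/T₂ = (a₁/a₂)^(3/2).
a₁/a₂ = 2.532e+07 / 5.563e+10 = 0.00045515.
T₁/T₂ = (0.00045515)^(3/2) ≈ 9.71e-06.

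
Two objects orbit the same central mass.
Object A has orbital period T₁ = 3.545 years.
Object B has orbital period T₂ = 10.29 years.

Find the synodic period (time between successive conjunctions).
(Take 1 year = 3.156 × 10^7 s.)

Convert to SI: T₁ = 3.545 years = 1.1188e+08 s; T₂ = 10.29 years = 3.24752e+08 s.
T_syn = |T₁ · T₂ / (T₁ − T₂)|.
T_syn = |1.1188e+08 · 3.24752e+08 / (1.1188e+08 − 3.24752e+08)| s ≈ 1.707e+08 s = 5.408 years.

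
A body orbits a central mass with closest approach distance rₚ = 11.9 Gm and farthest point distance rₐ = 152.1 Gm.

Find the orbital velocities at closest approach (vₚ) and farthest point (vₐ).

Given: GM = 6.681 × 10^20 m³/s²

Convert to SI: rₚ = 11.9 Gm = 1.19e+10 m; rₐ = 152.1 Gm = 1.521e+11 m.
Use the vis-viva equation v² = GM(2/r − 1/a) with a = (rₚ + rₐ)/2 = (1.19e+10 + 1.521e+11)/2 = 8.2e+10 m.
vₚ = √(GM · (2/rₚ − 1/a)) = √(6.681e+20 · (2/1.19e+10 − 1/8.2e+10)) m/s ≈ 3.227e+05 m/s = 322.7 km/s.
vₐ = √(GM · (2/rₐ − 1/a)) = √(6.681e+20 · (2/1.521e+11 − 1/8.2e+10)) m/s ≈ 2.525e+04 m/s = 25.25 km/s.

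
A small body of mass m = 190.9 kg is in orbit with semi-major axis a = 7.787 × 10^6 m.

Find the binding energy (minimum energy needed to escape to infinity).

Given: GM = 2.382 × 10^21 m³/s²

Total orbital energy is E = −GMm/(2a); binding energy is E_bind = −E = GMm/(2a).
E_bind = 2.382e+21 · 190.9 / (2 · 7.787e+06) J ≈ 2.92e+16 J = 29.2 PJ.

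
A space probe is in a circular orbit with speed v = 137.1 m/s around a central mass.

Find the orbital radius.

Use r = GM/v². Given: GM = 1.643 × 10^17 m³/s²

For a circular orbit, v² = GM / r, so r = GM / v².
r = 1.643e+17 / (137.1)² m ≈ 8.741e+12 m = 8.741 Tm.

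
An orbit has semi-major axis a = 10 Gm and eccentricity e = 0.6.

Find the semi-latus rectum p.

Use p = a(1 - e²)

Convert to SI: a = 10 Gm = 1e+10 m.
p = a (1 − e²).
p = 1e+10 · (1 − (0.6)²) = 1e+10 · 0.64 ≈ 6.4e+09 m = 6.4 Gm.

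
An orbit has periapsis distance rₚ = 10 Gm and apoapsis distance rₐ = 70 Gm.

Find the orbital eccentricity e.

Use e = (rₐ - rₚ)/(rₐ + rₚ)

Convert to SI: rₚ = 10 Gm = 1e+10 m; rₐ = 70 Gm = 7e+10 m.
e = (rₐ − rₚ) / (rₐ + rₚ).
e = (7e+10 − 1e+10) / (7e+10 + 1e+10) = 6e+10 / 8e+10 ≈ 0.75.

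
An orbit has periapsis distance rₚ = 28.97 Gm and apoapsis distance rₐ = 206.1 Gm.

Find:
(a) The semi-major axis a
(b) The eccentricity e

Convert to SI: rₚ = 28.97 Gm = 2.897e+10 m; rₐ = 206.1 Gm = 2.061e+11 m.
(a) a = (rₚ + rₐ) / 2 = (2.897e+10 + 2.061e+11) / 2 ≈ 1.175e+11 m = 117.5 Gm.
(b) e = (rₐ − rₚ) / (rₐ + rₚ) = (2.061e+11 − 2.897e+10) / (2.061e+11 + 2.897e+10) ≈ 0.7535.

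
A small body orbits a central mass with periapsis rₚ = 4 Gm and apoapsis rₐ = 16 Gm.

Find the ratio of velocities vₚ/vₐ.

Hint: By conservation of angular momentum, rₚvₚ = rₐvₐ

Convert to SI: rₚ = 4 Gm = 4e+09 m; rₐ = 16 Gm = 1.6e+10 m.
Conservation of angular momentum gives rₚvₚ = rₐvₐ, so vₚ/vₐ = rₐ/rₚ.
vₚ/vₐ = 1.6e+10 / 4e+09 ≈ 4.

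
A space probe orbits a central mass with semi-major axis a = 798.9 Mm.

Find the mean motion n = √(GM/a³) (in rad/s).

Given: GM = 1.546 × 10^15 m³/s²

Convert to SI: a = 798.9 Mm = 7.989e+08 m.
n = √(GM / a³).
n = √(1.546e+15 / (7.989e+08)³) rad/s ≈ 1.741e-06 rad/s.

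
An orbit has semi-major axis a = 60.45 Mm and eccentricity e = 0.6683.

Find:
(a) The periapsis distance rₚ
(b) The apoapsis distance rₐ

Convert to SI: a = 60.45 Mm = 6.045e+07 m.
(a) rₚ = a(1 − e) = 6.045e+07 · (1 − 0.6683) = 6.045e+07 · 0.3317 ≈ 2.005e+07 m = 20.05 Mm.
(b) rₐ = a(1 + e) = 6.045e+07 · (1 + 0.6683) = 6.045e+07 · 1.6683 ≈ 1.008e+08 m = 100.8 Mm.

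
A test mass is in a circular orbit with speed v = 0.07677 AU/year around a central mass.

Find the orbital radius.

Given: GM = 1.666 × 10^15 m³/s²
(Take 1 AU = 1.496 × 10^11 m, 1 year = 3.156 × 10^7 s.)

Convert to SI: v = 0.07677 AU/year = 363.903 m/s.
For a circular orbit, v² = GM / r, so r = GM / v².
r = 1.666e+15 / (363.903)² m ≈ 1.258e+10 m = 0.0841 AU.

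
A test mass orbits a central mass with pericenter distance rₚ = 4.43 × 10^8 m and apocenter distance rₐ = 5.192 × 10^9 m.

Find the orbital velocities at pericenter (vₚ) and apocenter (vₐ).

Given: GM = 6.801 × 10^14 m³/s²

Use the vis-viva equation v² = GM(2/r − 1/a) with a = (rₚ + rₐ)/2 = (4.43e+08 + 5.192e+09)/2 = 2.8175e+09 m.
vₚ = √(GM · (2/rₚ − 1/a)) = √(6.801e+14 · (2/4.43e+08 − 1/2.8175e+09)) m/s ≈ 1682 m/s = 1.682 km/s.
vₐ = √(GM · (2/rₐ − 1/a)) = √(6.801e+14 · (2/5.192e+09 − 1/2.8175e+09)) m/s ≈ 143.5 m/s = 143.5 m/s.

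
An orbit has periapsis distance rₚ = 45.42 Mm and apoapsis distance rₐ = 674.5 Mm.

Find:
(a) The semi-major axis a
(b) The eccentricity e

Convert to SI: rₚ = 45.42 Mm = 4.542e+07 m; rₐ = 674.5 Mm = 6.745e+08 m.
(a) a = (rₚ + rₐ) / 2 = (4.542e+07 + 6.745e+08) / 2 ≈ 3.6e+08 m = 360 Mm.
(b) e = (rₐ − rₚ) / (rₐ + rₚ) = (6.745e+08 − 4.542e+07) / (6.745e+08 + 4.542e+07) ≈ 0.8738.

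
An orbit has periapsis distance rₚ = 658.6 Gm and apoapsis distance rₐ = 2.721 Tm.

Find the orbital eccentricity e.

Convert to SI: rₚ = 658.6 Gm = 6.586e+11 m; rₐ = 2.721 Tm = 2.721e+12 m.
e = (rₐ − rₚ) / (rₐ + rₚ).
e = (2.721e+12 − 6.586e+11) / (2.721e+12 + 6.586e+11) = 2.0624e+12 / 3.3796e+12 ≈ 0.6102.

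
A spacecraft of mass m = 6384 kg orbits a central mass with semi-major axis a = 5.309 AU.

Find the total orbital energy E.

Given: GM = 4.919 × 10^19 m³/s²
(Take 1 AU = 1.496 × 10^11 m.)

Convert to SI: a = 5.309 AU = 7.94226e+11 m.
E = −GMm / (2a).
E = −4.919e+19 · 6384 / (2 · 7.94226e+11) J ≈ -1.977e+11 J = -197.7 GJ.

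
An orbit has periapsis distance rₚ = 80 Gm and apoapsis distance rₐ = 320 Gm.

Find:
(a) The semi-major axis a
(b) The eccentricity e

Convert to SI: rₚ = 80 Gm = 8e+10 m; rₐ = 320 Gm = 3.2e+11 m.
(a) a = (rₚ + rₐ) / 2 = (8e+10 + 3.2e+11) / 2 ≈ 2e+11 m = 200 Gm.
(b) e = (rₐ − rₚ) / (rₐ + rₚ) = (3.2e+11 − 8e+10) / (3.2e+11 + 8e+10) ≈ 0.6.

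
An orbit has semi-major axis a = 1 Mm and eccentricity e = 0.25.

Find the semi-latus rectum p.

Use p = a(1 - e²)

Convert to SI: a = 1 Mm = 1e+06 m.
p = a (1 − e²).
p = 1e+06 · (1 − (0.25)²) = 1e+06 · 0.9375 ≈ 9.375e+05 m = 937.5 km.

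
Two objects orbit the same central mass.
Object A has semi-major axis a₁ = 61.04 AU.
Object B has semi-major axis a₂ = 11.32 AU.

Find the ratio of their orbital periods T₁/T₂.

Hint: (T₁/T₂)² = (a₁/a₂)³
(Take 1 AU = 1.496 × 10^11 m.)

Convert to SI: a₁ = 61.04 AU = 9.13158e+12 m; a₂ = 11.32 AU = 1.69347e+12 m.
From Kepler's third law, (T₁/T₂)² = (a₁/a₂)³, so T₁/T₂ = (a₁/a₂)^(3/2).
a₁/a₂ = 9.13158e+12 / 1.69347e+12 = 5.39223.
T₁/T₂ = (5.39223)^(3/2) ≈ 12.52.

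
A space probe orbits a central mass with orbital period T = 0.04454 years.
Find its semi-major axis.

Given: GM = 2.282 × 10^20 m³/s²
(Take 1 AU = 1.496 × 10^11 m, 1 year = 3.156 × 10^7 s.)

Convert to SI: T = 0.04454 years = 1.40568e+06 s.
Invert Kepler's third law: a = (GM · T² / (4π²))^(1/3).
Substituting T = 1.40568e+06 s and GM = 2.282e+20 m³/s²:
a = (2.282e+20 · (1.40568e+06)² / (4π²))^(1/3) m
a ≈ 2.252e+10 m = 0.1505 AU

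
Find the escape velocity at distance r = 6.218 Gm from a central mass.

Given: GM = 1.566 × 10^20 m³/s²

Convert to SI: r = 6.218 Gm = 6.218e+09 m.
Escape velocity comes from setting total energy to zero: ½v² − GM/r = 0 ⇒ v_esc = √(2GM / r).
v_esc = √(2 · 1.566e+20 / 6.218e+09) m/s ≈ 2.244e+05 m/s = 224.4 km/s.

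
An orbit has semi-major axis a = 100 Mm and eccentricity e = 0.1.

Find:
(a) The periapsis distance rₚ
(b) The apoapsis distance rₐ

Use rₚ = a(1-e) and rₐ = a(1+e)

Convert to SI: a = 100 Mm = 1e+08 m.
(a) rₚ = a(1 − e) = 1e+08 · (1 − 0.1) = 1e+08 · 0.9 ≈ 9e+07 m = 90 Mm.
(b) rₐ = a(1 + e) = 1e+08 · (1 + 0.1) = 1e+08 · 1.1 ≈ 1.1e+08 m = 110 Mm.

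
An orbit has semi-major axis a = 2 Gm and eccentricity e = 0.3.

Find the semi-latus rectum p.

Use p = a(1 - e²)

Convert to SI: a = 2 Gm = 2e+09 m.
p = a (1 − e²).
p = 2e+09 · (1 − (0.3)²) = 2e+09 · 0.91 ≈ 1.82e+09 m = 1.82 Gm.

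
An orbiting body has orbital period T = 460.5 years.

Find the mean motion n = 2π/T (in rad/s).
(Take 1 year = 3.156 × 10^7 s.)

Convert to SI: T = 460.5 years = 1.45334e+10 s.
n = 2π / T.
n = 2π / 1.45334e+10 s ≈ 4.323e-10 rad/s.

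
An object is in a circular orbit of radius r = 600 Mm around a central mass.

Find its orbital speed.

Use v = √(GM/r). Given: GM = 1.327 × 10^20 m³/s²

Convert to SI: r = 600 Mm = 6e+08 m.
For a circular orbit, gravity supplies the centripetal force, so v = √(GM / r).
v = √(1.327e+20 / 6e+08) m/s ≈ 4.703e+05 m/s = 470.3 km/s.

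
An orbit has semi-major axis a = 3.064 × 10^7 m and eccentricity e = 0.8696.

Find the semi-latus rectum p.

p = a (1 − e²).
p = 3.064e+07 · (1 − (0.8696)²) = 3.064e+07 · 0.243796 ≈ 7.47e+06 m = 7.47 × 10^6 m.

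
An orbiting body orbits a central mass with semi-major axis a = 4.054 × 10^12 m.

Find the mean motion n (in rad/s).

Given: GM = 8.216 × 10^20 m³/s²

n = √(GM / a³).
n = √(8.216e+20 / (4.054e+12)³) rad/s ≈ 3.512e-09 rad/s.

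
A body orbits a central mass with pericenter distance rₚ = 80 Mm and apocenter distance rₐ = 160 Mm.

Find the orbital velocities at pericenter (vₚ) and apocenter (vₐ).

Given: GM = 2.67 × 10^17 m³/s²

Convert to SI: rₚ = 80 Mm = 8e+07 m; rₐ = 160 Mm = 1.6e+08 m.
Use the vis-viva equation v² = GM(2/r − 1/a) with a = (rₚ + rₐ)/2 = (8e+07 + 1.6e+08)/2 = 1.2e+08 m.
vₚ = √(GM · (2/rₚ − 1/a)) = √(2.67e+17 · (2/8e+07 − 1/1.2e+08)) m/s ≈ 6.671e+04 m/s = 66.71 km/s.
vₐ = √(GM · (2/rₐ − 1/a)) = √(2.67e+17 · (2/1.6e+08 − 1/1.2e+08)) m/s ≈ 3.335e+04 m/s = 33.35 km/s.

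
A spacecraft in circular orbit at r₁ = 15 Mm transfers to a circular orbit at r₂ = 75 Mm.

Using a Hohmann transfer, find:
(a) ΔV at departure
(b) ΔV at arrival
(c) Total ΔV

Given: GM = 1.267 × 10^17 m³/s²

Convert to SI: r₁ = 15 Mm = 1.5e+07 m; r₂ = 75 Mm = 7.5e+07 m.
Transfer semi-major axis: a_t = (r₁ + r₂)/2 = (1.5e+07 + 7.5e+07)/2 = 4.5e+07 m.
Circular speeds: v₁ = √(GM/r₁) = 91905.7 m/s, v₂ = √(GM/r₂) = 41101.5 m/s.
Transfer speeds (vis-viva v² = GM(2/r − 1/a_t)): v₁ᵗ = 118650 m/s, v₂ᵗ = 23730 m/s.
(a) ΔV₁ = |v₁ᵗ − v₁| ≈ 2.674e+04 m/s = 26.74 km/s.
(b) ΔV₂ = |v₂ − v₂ᵗ| ≈ 1.737e+04 m/s = 17.37 km/s.
(c) ΔV_total = ΔV₁ + ΔV₂ ≈ 4.412e+04 m/s = 44.12 km/s.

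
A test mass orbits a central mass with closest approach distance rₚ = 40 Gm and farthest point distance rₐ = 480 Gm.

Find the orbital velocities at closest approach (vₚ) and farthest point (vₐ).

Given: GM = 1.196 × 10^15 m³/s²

Convert to SI: rₚ = 40 Gm = 4e+10 m; rₐ = 480 Gm = 4.8e+11 m.
Use the vis-viva equation v² = GM(2/r − 1/a) with a = (rₚ + rₐ)/2 = (4e+10 + 4.8e+11)/2 = 2.6e+11 m.
vₚ = √(GM · (2/rₚ − 1/a)) = √(1.196e+15 · (2/4e+10 − 1/2.6e+11)) m/s ≈ 234.9 m/s = 234.9 m/s.
vₐ = √(GM · (2/rₐ − 1/a)) = √(1.196e+15 · (2/4.8e+11 − 1/2.6e+11)) m/s ≈ 19.58 m/s = 19.58 m/s.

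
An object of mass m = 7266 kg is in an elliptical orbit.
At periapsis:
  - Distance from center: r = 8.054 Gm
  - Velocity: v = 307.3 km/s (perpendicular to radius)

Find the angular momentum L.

Convert to SI: r = 8.054 Gm = 8.054e+09 m; v = 307.3 km/s = 307300 m/s.
Since v is perpendicular to r, L = m · v · r.
L = 7266 · 307300 · 8.054e+09 kg·m²/s ≈ 1.798e+19 kg·m²/s.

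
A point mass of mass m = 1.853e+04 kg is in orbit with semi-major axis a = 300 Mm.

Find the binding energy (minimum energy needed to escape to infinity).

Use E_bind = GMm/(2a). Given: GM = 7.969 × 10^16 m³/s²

Convert to SI: a = 300 Mm = 3e+08 m.
Total orbital energy is E = −GMm/(2a); binding energy is E_bind = −E = GMm/(2a).
E_bind = 7.969e+16 · 1.853e+04 / (2 · 3e+08) J ≈ 2.461e+12 J = 2.461 TJ.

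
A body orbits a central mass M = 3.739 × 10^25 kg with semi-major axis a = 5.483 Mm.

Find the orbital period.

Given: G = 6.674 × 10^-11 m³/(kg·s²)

Convert to SI: a = 5.483 Mm = 5.483e+06 m.
GM = G · M = 6.674e-11 · 3.739e+25 = 2.49541e+15 m³/s².
Kepler's third law: T = 2π √(a³ / GM).
Substituting a = 5.483e+06 m and GM = 2.49541e+15 m³/s²:
T = 2π √((5.483e+06)³ / 2.49541e+15) s
T ≈ 1615 s = 26.91 minutes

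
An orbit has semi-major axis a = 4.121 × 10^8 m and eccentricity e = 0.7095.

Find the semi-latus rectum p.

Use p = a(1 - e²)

p = a (1 − e²).
p = 4.121e+08 · (1 − (0.7095)²) = 4.121e+08 · 0.49661 ≈ 2.047e+08 m = 2.047 × 10^8 m.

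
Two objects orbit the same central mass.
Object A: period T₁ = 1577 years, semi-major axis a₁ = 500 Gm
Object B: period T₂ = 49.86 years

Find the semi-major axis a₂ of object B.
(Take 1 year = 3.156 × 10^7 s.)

Convert to SI: T₁ = 1577 years = 4.97701e+10 s; a₁ = 500 Gm = 5e+11 m; T₂ = 49.86 years = 1.57358e+09 s.
Kepler's third law: (T₁/T₂)² = (a₁/a₂)³ ⇒ a₂ = a₁ · (T₂/T₁)^(2/3).
T₂/T₁ = 1.57358e+09 / 4.97701e+10 = 0.031617.
a₂ = 5e+11 · (0.031617)^(2/3) m ≈ 4.999e+10 m = 49.99 Gm.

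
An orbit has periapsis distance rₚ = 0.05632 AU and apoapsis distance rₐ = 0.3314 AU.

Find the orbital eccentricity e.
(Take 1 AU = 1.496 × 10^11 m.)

Convert to SI: rₚ = 0.05632 AU = 8.42547e+09 m; rₐ = 0.3314 AU = 4.95774e+10 m.
e = (rₐ − rₚ) / (rₐ + rₚ).
e = (4.95774e+10 − 8.42547e+09) / (4.95774e+10 + 8.42547e+09) = 4.1152e+10 / 5.80029e+10 ≈ 0.7095.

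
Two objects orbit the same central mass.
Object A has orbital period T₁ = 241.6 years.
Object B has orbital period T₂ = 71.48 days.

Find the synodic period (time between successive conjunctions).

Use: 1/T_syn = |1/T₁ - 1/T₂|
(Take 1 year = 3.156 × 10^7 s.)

Convert to SI: T₁ = 241.6 years = 7.6249e+09 s; T₂ = 71.48 days = 6.17587e+06 s.
T_syn = |T₁ · T₂ / (T₁ − T₂)|.
T_syn = |7.6249e+09 · 6.17587e+06 / (7.6249e+09 − 6.17587e+06)| s ≈ 6.181e+06 s = 71.54 days.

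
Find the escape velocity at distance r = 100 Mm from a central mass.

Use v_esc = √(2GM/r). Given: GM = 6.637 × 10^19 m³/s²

Convert to SI: r = 100 Mm = 1e+08 m.
Escape velocity comes from setting total energy to zero: ½v² − GM/r = 0 ⇒ v_esc = √(2GM / r).
v_esc = √(2 · 6.637e+19 / 1e+08) m/s ≈ 1.152e+06 m/s = 1152 km/s.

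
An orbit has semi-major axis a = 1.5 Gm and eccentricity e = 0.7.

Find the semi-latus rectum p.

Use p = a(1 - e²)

Convert to SI: a = 1.5 Gm = 1.5e+09 m.
p = a (1 − e²).
p = 1.5e+09 · (1 − (0.7)²) = 1.5e+09 · 0.51 ≈ 7.65e+08 m = 765 Mm.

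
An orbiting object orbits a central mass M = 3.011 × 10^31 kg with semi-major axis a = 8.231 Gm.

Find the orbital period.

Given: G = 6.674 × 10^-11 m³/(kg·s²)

Convert to SI: a = 8.231 Gm = 8.231e+09 m.
GM = G · M = 6.674e-11 · 3.011e+31 = 2.00954e+21 m³/s².
Kepler's third law: T = 2π √(a³ / GM).
Substituting a = 8.231e+09 m and GM = 2.00954e+21 m³/s²:
T = 2π √((8.231e+09)³ / 2.00954e+21) s
T ≈ 1.047e+05 s = 1.211 days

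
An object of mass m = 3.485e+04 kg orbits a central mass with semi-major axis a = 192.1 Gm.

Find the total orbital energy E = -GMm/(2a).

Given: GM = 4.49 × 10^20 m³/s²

Convert to SI: a = 192.1 Gm = 1.921e+11 m.
E = −GMm / (2a).
E = −4.49e+20 · 3.485e+04 / (2 · 1.921e+11) J ≈ -4.073e+13 J = -40.73 TJ.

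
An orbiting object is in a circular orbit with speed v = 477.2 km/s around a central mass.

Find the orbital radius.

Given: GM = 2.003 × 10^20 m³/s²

Convert to SI: v = 477.2 km/s = 477200 m/s.
For a circular orbit, v² = GM / r, so r = GM / v².
r = 2.003e+20 / (477200)² m ≈ 8.796e+08 m = 879.6 Mm.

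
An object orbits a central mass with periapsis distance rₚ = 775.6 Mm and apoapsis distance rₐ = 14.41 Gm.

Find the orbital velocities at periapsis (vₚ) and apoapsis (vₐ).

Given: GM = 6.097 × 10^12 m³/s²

Convert to SI: rₚ = 775.6 Mm = 7.756e+08 m; rₐ = 14.41 Gm = 1.441e+10 m.
Use the vis-viva equation v² = GM(2/r − 1/a) with a = (rₚ + rₐ)/2 = (7.756e+08 + 1.441e+10)/2 = 7.5928e+09 m.
vₚ = √(GM · (2/rₚ − 1/a)) = √(6.097e+12 · (2/7.756e+08 − 1/7.5928e+09)) m/s ≈ 122.1 m/s = 122.1 m/s.
vₐ = √(GM · (2/rₐ − 1/a)) = √(6.097e+12 · (2/1.441e+10 − 1/7.5928e+09)) m/s ≈ 6.574 m/s = 6.574 m/s.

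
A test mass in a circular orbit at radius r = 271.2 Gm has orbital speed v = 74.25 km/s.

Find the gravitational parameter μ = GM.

Convert to SI: r = 271.2 Gm = 2.712e+11 m; v = 74.25 km/s = 74250 m/s.
For a circular orbit v² = GM/r, so GM = v² · r.
GM = (74250)² · 2.712e+11 m³/s² ≈ 1.495e+21 m³/s² = 1.495 × 10^21 m³/s².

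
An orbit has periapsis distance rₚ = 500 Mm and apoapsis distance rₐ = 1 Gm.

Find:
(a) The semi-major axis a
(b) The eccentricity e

Convert to SI: rₚ = 500 Mm = 5e+08 m; rₐ = 1 Gm = 1e+09 m.
(a) a = (rₚ + rₐ) / 2 = (5e+08 + 1e+09) / 2 ≈ 7.5e+08 m = 750 Mm.
(b) e = (rₐ − rₚ) / (rₐ + rₚ) = (1e+09 − 5e+08) / (1e+09 + 5e+08) ≈ 0.3333.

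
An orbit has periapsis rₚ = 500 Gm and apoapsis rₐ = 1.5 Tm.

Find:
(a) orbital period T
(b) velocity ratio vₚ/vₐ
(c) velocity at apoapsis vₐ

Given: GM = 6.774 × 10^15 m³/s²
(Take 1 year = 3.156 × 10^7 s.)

Convert to SI: rₚ = 500 Gm = 5e+11 m; rₐ = 1.5 Tm = 1.5e+12 m.
(a) With a = (rₚ + rₐ)/2 = 1e+12 m, T = 2π √(a³/GM) = 2π √((1e+12)³/6.774e+15) s ≈ 7.634e+10 s
(b) Conservation of angular momentum (rₚvₚ = rₐvₐ) gives vₚ/vₐ = rₐ/rₚ = 1.5e+12/5e+11 ≈ 3
(c) With a = (rₚ + rₐ)/2 = 1e+12 m, vₐ = √(GM (2/rₐ − 1/a)) = √(6.774e+15 · (2/1.5e+12 − 1/1e+12)) m/s ≈ 47.52 m/s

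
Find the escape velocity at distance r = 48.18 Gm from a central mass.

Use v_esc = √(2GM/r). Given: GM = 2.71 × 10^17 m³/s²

Convert to SI: r = 48.18 Gm = 4.818e+10 m.
Escape velocity comes from setting total energy to zero: ½v² − GM/r = 0 ⇒ v_esc = √(2GM / r).
v_esc = √(2 · 2.71e+17 / 4.818e+10) m/s ≈ 3354 m/s = 3.354 km/s.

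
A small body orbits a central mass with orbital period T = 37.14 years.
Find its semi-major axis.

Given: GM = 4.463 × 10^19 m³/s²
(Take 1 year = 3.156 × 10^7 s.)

Convert to SI: T = 37.14 years = 1.17214e+09 s.
Invert Kepler's third law: a = (GM · T² / (4π²))^(1/3).
Substituting T = 1.17214e+09 s and GM = 4.463e+19 m³/s²:
a = (4.463e+19 · (1.17214e+09)² / (4π²))^(1/3) m
a ≈ 1.158e+12 m = 1.158 × 10^12 m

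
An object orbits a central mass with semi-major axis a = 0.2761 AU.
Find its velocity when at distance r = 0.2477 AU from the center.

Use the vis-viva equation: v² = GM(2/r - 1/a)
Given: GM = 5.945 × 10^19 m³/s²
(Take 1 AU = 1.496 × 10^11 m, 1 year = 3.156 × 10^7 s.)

Convert to SI: a = 0.2761 AU = 4.13046e+10 m; r = 0.2477 AU = 3.70559e+10 m.
Vis-viva: v = √(GM · (2/r − 1/a)).
2/r − 1/a = 2/3.70559e+10 − 1/4.13046e+10 = 2.97621e-11 m⁻¹.
v = √(5.945e+19 · 2.97621e-11) m/s ≈ 4.206e+04 m/s = 8.874 AU/year.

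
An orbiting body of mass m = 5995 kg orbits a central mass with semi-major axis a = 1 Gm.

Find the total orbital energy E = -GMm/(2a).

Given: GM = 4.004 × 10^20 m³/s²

Convert to SI: a = 1 Gm = 1e+09 m.
E = −GMm / (2a).
E = −4.004e+20 · 5995 / (2 · 1e+09) J ≈ -1.2e+15 J = -1.2 PJ.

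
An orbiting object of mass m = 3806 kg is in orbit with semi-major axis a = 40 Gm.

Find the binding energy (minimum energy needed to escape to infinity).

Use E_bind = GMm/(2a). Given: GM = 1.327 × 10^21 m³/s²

Convert to SI: a = 40 Gm = 4e+10 m.
Total orbital energy is E = −GMm/(2a); binding energy is E_bind = −E = GMm/(2a).
E_bind = 1.327e+21 · 3806 / (2 · 4e+10) J ≈ 6.313e+13 J = 63.13 TJ.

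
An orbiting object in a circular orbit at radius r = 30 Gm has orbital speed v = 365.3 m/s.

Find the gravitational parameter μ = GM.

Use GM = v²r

Convert to SI: r = 30 Gm = 3e+10 m.
For a circular orbit v² = GM/r, so GM = v² · r.
GM = (365.3)² · 3e+10 m³/s² ≈ 4.003e+15 m³/s² = 4.003 × 10^15 m³/s².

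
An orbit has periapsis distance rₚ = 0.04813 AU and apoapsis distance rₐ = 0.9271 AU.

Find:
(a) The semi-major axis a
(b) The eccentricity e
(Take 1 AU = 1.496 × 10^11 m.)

Convert to SI: rₚ = 0.04813 AU = 7.20025e+09 m; rₐ = 0.9271 AU = 1.38694e+11 m.
(a) a = (rₚ + rₐ) / 2 = (7.20025e+09 + 1.38694e+11) / 2 ≈ 7.295e+10 m = 0.4876 AU.
(b) e = (rₐ − rₚ) / (rₐ + rₚ) = (1.38694e+11 − 7.20025e+09) / (1.38694e+11 + 7.20025e+09) ≈ 0.9013.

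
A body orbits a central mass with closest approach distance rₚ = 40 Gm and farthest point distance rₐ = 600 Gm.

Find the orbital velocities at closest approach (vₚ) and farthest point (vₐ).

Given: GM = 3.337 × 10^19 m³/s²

Convert to SI: rₚ = 40 Gm = 4e+10 m; rₐ = 600 Gm = 6e+11 m.
Use the vis-viva equation v² = GM(2/r − 1/a) with a = (rₚ + rₐ)/2 = (4e+10 + 6e+11)/2 = 3.2e+11 m.
vₚ = √(GM · (2/rₚ − 1/a)) = √(3.337e+19 · (2/4e+10 − 1/3.2e+11)) m/s ≈ 3.955e+04 m/s = 39.55 km/s.
vₐ = √(GM · (2/rₐ − 1/a)) = √(3.337e+19 · (2/6e+11 − 1/3.2e+11)) m/s ≈ 2637 m/s = 2.637 km/s.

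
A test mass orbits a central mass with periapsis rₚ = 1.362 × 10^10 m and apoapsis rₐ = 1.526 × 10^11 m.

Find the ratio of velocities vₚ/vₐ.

Conservation of angular momentum gives rₚvₚ = rₐvₐ, so vₚ/vₐ = rₐ/rₚ.
vₚ/vₐ = 1.526e+11 / 1.362e+10 ≈ 11.2.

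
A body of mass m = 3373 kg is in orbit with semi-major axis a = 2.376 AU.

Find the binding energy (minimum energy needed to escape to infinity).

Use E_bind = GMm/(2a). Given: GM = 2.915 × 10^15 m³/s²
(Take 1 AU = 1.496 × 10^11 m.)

Convert to SI: a = 2.376 AU = 3.5545e+11 m.
Total orbital energy is E = −GMm/(2a); binding energy is E_bind = −E = GMm/(2a).
E_bind = 2.915e+15 · 3373 / (2 · 3.5545e+11) J ≈ 1.383e+07 J = 13.83 MJ.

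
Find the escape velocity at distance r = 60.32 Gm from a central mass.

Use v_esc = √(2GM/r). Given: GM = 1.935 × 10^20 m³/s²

Convert to SI: r = 60.32 Gm = 6.032e+10 m.
Escape velocity comes from setting total energy to zero: ½v² − GM/r = 0 ⇒ v_esc = √(2GM / r).
v_esc = √(2 · 1.935e+20 / 6.032e+10) m/s ≈ 8.01e+04 m/s = 80.1 km/s.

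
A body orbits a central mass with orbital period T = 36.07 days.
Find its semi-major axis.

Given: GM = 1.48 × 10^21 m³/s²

Convert to SI: T = 36.07 days = 3.11645e+06 s.
Invert Kepler's third law: a = (GM · T² / (4π²))^(1/3).
Substituting T = 3.11645e+06 s and GM = 1.48e+21 m³/s²:
a = (1.48e+21 · (3.11645e+06)² / (4π²))^(1/3) m
a ≈ 7.141e+10 m = 71.41 Gm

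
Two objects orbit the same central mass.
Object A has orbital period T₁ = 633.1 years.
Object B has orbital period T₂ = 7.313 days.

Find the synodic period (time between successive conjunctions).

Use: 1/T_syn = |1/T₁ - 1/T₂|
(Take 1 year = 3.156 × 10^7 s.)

Convert to SI: T₁ = 633.1 years = 1.99806e+10 s; T₂ = 7.313 days = 631843 s.
T_syn = |T₁ · T₂ / (T₁ − T₂)|.
T_syn = |1.99806e+10 · 631843 / (1.99806e+10 − 631843)| s ≈ 6.319e+05 s = 7.313 days.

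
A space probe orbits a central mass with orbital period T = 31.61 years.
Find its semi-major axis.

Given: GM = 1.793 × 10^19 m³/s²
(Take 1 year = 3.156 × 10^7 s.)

Convert to SI: T = 31.61 years = 9.97612e+08 s.
Invert Kepler's third law: a = (GM · T² / (4π²))^(1/3).
Substituting T = 9.97612e+08 s and GM = 1.793e+19 m³/s²:
a = (1.793e+19 · (9.97612e+08)² / (4π²))^(1/3) m
a ≈ 7.674e+11 m = 767.4 Gm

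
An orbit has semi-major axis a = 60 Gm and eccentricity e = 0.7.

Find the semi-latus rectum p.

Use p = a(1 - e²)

Convert to SI: a = 60 Gm = 6e+10 m.
p = a (1 − e²).
p = 6e+10 · (1 − (0.7)²) = 6e+10 · 0.51 ≈ 3.06e+10 m = 30.6 Gm.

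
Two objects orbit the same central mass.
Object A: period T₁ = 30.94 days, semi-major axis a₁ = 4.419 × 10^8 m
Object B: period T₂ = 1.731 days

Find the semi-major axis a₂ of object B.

Convert to SI: T₁ = 30.94 days = 2.67322e+06 s; T₂ = 1.731 days = 149558 s.
Kepler's third law: (T₁/T₂)² = (a₁/a₂)³ ⇒ a₂ = a₁ · (T₂/T₁)^(2/3).
T₂/T₁ = 149558 / 2.67322e+06 = 0.055947.
a₂ = 4.419e+08 · (0.055947)^(2/3) m ≈ 6.464e+07 m = 6.464 × 10^7 m.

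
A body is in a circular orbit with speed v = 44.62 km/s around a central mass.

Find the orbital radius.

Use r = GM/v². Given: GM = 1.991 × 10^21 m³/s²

Convert to SI: v = 44.62 km/s = 44620 m/s.
For a circular orbit, v² = GM / r, so r = GM / v².
r = 1.991e+21 / (44620)² m ≈ 1e+12 m = 1 Tm.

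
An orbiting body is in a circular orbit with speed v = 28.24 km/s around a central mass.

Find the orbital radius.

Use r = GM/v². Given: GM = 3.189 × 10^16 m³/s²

Convert to SI: v = 28.24 km/s = 28240 m/s.
For a circular orbit, v² = GM / r, so r = GM / v².
r = 3.189e+16 / (28240)² m ≈ 3.999e+07 m = 39.99 Mm.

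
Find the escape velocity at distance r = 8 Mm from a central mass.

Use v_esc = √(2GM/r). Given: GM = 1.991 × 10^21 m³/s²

Convert to SI: r = 8 Mm = 8e+06 m.
Escape velocity comes from setting total energy to zero: ½v² − GM/r = 0 ⇒ v_esc = √(2GM / r).
v_esc = √(2 · 1.991e+21 / 8e+06) m/s ≈ 2.231e+07 m/s = 2.231e+04 km/s.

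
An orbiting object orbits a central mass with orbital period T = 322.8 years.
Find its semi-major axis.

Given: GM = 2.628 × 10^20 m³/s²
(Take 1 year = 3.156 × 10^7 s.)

Convert to SI: T = 322.8 years = 1.01876e+10 s.
Invert Kepler's third law: a = (GM · T² / (4π²))^(1/3).
Substituting T = 1.01876e+10 s and GM = 2.628e+20 m³/s²:
a = (2.628e+20 · (1.01876e+10)² / (4π²))^(1/3) m
a ≈ 8.84e+12 m = 8.84 Tm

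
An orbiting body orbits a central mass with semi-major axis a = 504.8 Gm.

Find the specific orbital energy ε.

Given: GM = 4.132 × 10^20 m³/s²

Convert to SI: a = 504.8 Gm = 5.048e+11 m.
ε = −GM / (2a).
ε = −4.132e+20 / (2 · 5.048e+11) J/kg ≈ -4.093e+08 J/kg = -409.3 MJ/kg.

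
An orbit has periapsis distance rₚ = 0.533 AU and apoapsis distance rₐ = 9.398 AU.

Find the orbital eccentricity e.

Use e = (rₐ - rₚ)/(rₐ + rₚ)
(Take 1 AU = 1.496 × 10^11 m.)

Convert to SI: rₚ = 0.533 AU = 7.97368e+10 m; rₐ = 9.398 AU = 1.40594e+12 m.
e = (rₐ − rₚ) / (rₐ + rₚ).
e = (1.40594e+12 − 7.97368e+10) / (1.40594e+12 + 7.97368e+10) = 1.3262e+12 / 1.48568e+12 ≈ 0.8927.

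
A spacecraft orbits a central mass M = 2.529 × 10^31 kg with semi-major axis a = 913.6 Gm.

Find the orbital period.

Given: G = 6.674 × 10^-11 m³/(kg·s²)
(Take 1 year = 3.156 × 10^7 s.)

Convert to SI: a = 913.6 Gm = 9.136e+11 m.
GM = G · M = 6.674e-11 · 2.529e+31 = 1.68785e+21 m³/s².
Kepler's third law: T = 2π √(a³ / GM).
Substituting a = 9.136e+11 m and GM = 1.68785e+21 m³/s²:
T = 2π √((9.136e+11)³ / 1.68785e+21) s
T ≈ 1.336e+08 s = 4.232 years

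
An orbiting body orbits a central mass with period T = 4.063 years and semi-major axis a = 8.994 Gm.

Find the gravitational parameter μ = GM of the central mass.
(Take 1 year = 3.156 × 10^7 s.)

Convert to SI: T = 4.063 years = 1.28228e+08 s; a = 8.994 Gm = 8.994e+09 m.
GM = 4π² · a³ / T².
GM = 4π² · (8.994e+09)³ / (1.28228e+08)² m³/s² ≈ 1.747e+15 m³/s² = 1.747 × 10^15 m³/s².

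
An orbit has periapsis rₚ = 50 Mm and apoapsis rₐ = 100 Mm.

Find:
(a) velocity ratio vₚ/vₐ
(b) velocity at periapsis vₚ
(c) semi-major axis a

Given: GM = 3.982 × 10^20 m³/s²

Convert to SI: rₚ = 50 Mm = 5e+07 m; rₐ = 100 Mm = 1e+08 m.
(a) Conservation of angular momentum (rₚvₚ = rₐvₐ) gives vₚ/vₐ = rₐ/rₚ = 1e+08/5e+07 ≈ 2
(b) With a = (rₚ + rₐ)/2 = 7.5e+07 m, vₚ = √(GM (2/rₚ − 1/a)) = √(3.982e+20 · (2/5e+07 − 1/7.5e+07)) m/s ≈ 3.259e+06 m/s
(c) a = (rₚ + rₐ)/2 = (5e+07 + 1e+08)/2 ≈ 7.5e+07 m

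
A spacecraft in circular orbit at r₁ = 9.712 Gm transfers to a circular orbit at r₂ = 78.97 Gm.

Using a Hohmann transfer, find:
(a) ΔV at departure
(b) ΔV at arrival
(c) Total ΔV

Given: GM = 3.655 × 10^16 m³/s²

Convert to SI: r₁ = 9.712 Gm = 9.712e+09 m; r₂ = 78.97 Gm = 7.897e+10 m.
Transfer semi-major axis: a_t = (r₁ + r₂)/2 = (9.712e+09 + 7.897e+10)/2 = 4.4341e+10 m.
Circular speeds: v₁ = √(GM/r₁) = 1939.94 m/s, v₂ = √(GM/r₂) = 680.319 m/s.
Transfer speeds (vis-viva v² = GM(2/r − 1/a_t)): v₁ᵗ = 2588.91 m/s, v₂ᵗ = 318.394 m/s.
(a) ΔV₁ = |v₁ᵗ − v₁| ≈ 649 m/s = 649 m/s.
(b) ΔV₂ = |v₂ − v₂ᵗ| ≈ 361.9 m/s = 361.9 m/s.
(c) ΔV_total = ΔV₁ + ΔV₂ ≈ 1011 m/s = 1.011 km/s.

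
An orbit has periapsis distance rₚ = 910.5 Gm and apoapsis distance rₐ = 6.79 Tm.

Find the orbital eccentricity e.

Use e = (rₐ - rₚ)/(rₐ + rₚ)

Convert to SI: rₚ = 910.5 Gm = 9.105e+11 m; rₐ = 6.79 Tm = 6.79e+12 m.
e = (rₐ − rₚ) / (rₐ + rₚ).
e = (6.79e+12 − 9.105e+11) / (6.79e+12 + 9.105e+11) = 5.8795e+12 / 7.7005e+12 ≈ 0.7635.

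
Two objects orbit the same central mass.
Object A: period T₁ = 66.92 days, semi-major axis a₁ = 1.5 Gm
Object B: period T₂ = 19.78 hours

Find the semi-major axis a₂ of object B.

Convert to SI: T₁ = 66.92 days = 5.78189e+06 s; a₁ = 1.5 Gm = 1.5e+09 m; T₂ = 19.78 hours = 71208 s.
Kepler's third law: (T₁/T₂)² = (a₁/a₂)³ ⇒ a₂ = a₁ · (T₂/T₁)^(2/3).
T₂/T₁ = 71208 / 5.78189e+06 = 0.0123157.
a₂ = 1.5e+09 · (0.0123157)^(2/3) m ≈ 8e+07 m = 80 Mm.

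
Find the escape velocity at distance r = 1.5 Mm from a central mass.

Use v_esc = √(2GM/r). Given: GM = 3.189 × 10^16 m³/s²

Convert to SI: r = 1.5 Mm = 1.5e+06 m.
Escape velocity comes from setting total energy to zero: ½v² − GM/r = 0 ⇒ v_esc = √(2GM / r).
v_esc = √(2 · 3.189e+16 / 1.5e+06) m/s ≈ 2.062e+05 m/s = 206.2 km/s.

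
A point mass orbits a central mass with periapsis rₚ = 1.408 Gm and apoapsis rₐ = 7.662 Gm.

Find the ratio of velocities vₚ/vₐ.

Convert to SI: rₚ = 1.408 Gm = 1.408e+09 m; rₐ = 7.662 Gm = 7.662e+09 m.
Conservation of angular momentum gives rₚvₚ = rₐvₐ, so vₚ/vₐ = rₐ/rₚ.
vₚ/vₐ = 7.662e+09 / 1.408e+09 ≈ 5.442.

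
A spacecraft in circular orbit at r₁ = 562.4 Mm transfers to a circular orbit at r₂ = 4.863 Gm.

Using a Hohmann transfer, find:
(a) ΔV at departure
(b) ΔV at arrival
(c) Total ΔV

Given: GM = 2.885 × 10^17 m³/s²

Convert to SI: r₁ = 562.4 Mm = 5.624e+08 m; r₂ = 4.863 Gm = 4.863e+09 m.
Transfer semi-major axis: a_t = (r₁ + r₂)/2 = (5.624e+08 + 4.863e+09)/2 = 2.7127e+09 m.
Circular speeds: v₁ = √(GM/r₁) = 22649.1 m/s, v₂ = √(GM/r₂) = 7702.31 m/s.
Transfer speeds (vis-viva v² = GM(2/r − 1/a_t)): v₁ᵗ = 30325 m/s, v₂ᵗ = 3507.05 m/s.
(a) ΔV₁ = |v₁ᵗ − v₁| ≈ 7676 m/s = 7.676 km/s.
(b) ΔV₂ = |v₂ − v₂ᵗ| ≈ 4195 m/s = 4.195 km/s.
(c) ΔV_total = ΔV₁ + ΔV₂ ≈ 1.187e+04 m/s = 11.87 km/s.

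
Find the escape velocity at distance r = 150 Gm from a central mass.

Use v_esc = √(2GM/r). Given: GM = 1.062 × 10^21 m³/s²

Convert to SI: r = 150 Gm = 1.5e+11 m.
Escape velocity comes from setting total energy to zero: ½v² − GM/r = 0 ⇒ v_esc = √(2GM / r).
v_esc = √(2 · 1.062e+21 / 1.5e+11) m/s ≈ 1.19e+05 m/s = 119 km/s.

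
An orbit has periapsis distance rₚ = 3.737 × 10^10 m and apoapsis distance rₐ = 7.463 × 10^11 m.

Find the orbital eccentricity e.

e = (rₐ − rₚ) / (rₐ + rₚ).
e = (7.463e+11 − 3.737e+10) / (7.463e+11 + 3.737e+10) = 7.0893e+11 / 7.8367e+11 ≈ 0.9046.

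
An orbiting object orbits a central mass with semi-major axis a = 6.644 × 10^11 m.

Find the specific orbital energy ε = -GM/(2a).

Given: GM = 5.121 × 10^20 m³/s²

ε = −GM / (2a).
ε = −5.121e+20 / (2 · 6.644e+11) J/kg ≈ -3.854e+08 J/kg = -385.4 MJ/kg.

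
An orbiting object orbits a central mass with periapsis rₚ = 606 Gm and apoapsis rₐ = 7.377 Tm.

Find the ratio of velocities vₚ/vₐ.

Convert to SI: rₚ = 606 Gm = 6.06e+11 m; rₐ = 7.377 Tm = 7.377e+12 m.
Conservation of angular momentum gives rₚvₚ = rₐvₐ, so vₚ/vₐ = rₐ/rₚ.
vₚ/vₐ = 7.377e+12 / 6.06e+11 ≈ 12.17.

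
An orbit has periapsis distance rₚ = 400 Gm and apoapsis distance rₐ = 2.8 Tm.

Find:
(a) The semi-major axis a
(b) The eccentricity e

Convert to SI: rₚ = 400 Gm = 4e+11 m; rₐ = 2.8 Tm = 2.8e+12 m.
(a) a = (rₚ + rₐ) / 2 = (4e+11 + 2.8e+12) / 2 ≈ 1.6e+12 m = 1.6 Tm.
(b) e = (rₐ − rₚ) / (rₐ + rₚ) = (2.8e+12 − 4e+11) / (2.8e+12 + 4e+11) ≈ 0.75.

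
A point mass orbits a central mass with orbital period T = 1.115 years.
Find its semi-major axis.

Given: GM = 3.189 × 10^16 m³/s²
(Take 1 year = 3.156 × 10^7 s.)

Convert to SI: T = 1.115 years = 3.51894e+07 s.
Invert Kepler's third law: a = (GM · T² / (4π²))^(1/3).
Substituting T = 3.51894e+07 s and GM = 3.189e+16 m³/s²:
a = (3.189e+16 · (3.51894e+07)² / (4π²))^(1/3) m
a ≈ 1e+10 m = 10 Gm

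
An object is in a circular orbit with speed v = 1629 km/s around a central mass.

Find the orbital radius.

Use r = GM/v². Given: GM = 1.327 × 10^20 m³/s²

Convert to SI: v = 1629 km/s = 1.629e+06 m/s.
For a circular orbit, v² = GM / r, so r = GM / v².
r = 1.327e+20 / (1.629e+06)² m ≈ 5.001e+07 m = 50.01 Mm.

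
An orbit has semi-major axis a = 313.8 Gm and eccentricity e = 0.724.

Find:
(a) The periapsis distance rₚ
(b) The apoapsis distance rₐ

Convert to SI: a = 313.8 Gm = 3.138e+11 m.
(a) rₚ = a(1 − e) = 3.138e+11 · (1 − 0.724) = 3.138e+11 · 0.276 ≈ 8.661e+10 m = 86.61 Gm.
(b) rₐ = a(1 + e) = 3.138e+11 · (1 + 0.724) = 3.138e+11 · 1.724 ≈ 5.41e+11 m = 541 Gm.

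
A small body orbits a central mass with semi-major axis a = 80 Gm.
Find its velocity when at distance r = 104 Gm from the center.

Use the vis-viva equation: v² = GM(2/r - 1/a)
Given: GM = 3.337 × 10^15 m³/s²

Convert to SI: a = 80 Gm = 8e+10 m; r = 104 Gm = 1.04e+11 m.
Vis-viva: v = √(GM · (2/r − 1/a)).
2/r − 1/a = 2/1.04e+11 − 1/8e+10 = 6.73077e-12 m⁻¹.
v = √(3.337e+15 · 6.73077e-12) m/s ≈ 149.9 m/s = 149.9 m/s.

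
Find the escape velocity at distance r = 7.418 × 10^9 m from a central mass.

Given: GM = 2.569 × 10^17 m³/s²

Escape velocity comes from setting total energy to zero: ½v² − GM/r = 0 ⇒ v_esc = √(2GM / r).
v_esc = √(2 · 2.569e+17 / 7.418e+09) m/s ≈ 8322 m/s = 8.322 km/s.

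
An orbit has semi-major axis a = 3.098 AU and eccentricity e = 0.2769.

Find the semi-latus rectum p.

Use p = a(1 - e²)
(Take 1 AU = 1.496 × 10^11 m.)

Convert to SI: a = 3.098 AU = 4.63461e+11 m.
p = a (1 − e²).
p = 4.63461e+11 · (1 − (0.2769)²) = 4.63461e+11 · 0.923326 ≈ 4.279e+11 m = 2.86 AU.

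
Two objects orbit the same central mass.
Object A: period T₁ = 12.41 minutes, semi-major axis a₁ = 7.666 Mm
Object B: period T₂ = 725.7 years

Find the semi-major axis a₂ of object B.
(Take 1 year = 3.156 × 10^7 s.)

Convert to SI: T₁ = 12.41 minutes = 744.6 s; a₁ = 7.666 Mm = 7.666e+06 m; T₂ = 725.7 years = 2.29031e+10 s.
Kepler's third law: (T₁/T₂)² = (a₁/a₂)³ ⇒ a₂ = a₁ · (T₂/T₁)^(2/3).
T₂/T₁ = 2.29031e+10 / 744.6 = 3.07589e+07.
a₂ = 7.666e+06 · (3.07589e+07)^(2/3) m ≈ 7.526e+11 m = 752.6 Gm.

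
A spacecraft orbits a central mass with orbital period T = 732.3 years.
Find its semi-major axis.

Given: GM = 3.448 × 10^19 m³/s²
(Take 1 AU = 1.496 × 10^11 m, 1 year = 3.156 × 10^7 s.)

Convert to SI: T = 732.3 years = 2.31114e+10 s.
Invert Kepler's third law: a = (GM · T² / (4π²))^(1/3).
Substituting T = 2.31114e+10 s and GM = 3.448e+19 m³/s²:
a = (3.448e+19 · (2.31114e+10)² / (4π²))^(1/3) m
a ≈ 7.756e+12 m = 51.84 AU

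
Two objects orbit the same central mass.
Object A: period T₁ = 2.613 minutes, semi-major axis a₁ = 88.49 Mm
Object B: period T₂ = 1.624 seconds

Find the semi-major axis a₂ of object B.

Convert to SI: T₁ = 2.613 minutes = 156.78 s; a₁ = 88.49 Mm = 8.849e+07 m.
Kepler's third law: (T₁/T₂)² = (a₁/a₂)³ ⇒ a₂ = a₁ · (T₂/T₁)^(2/3).
T₂/T₁ = 1.624 / 156.78 = 0.0103585.
a₂ = 8.849e+07 · (0.0103585)^(2/3) m ≈ 4.205e+06 m = 4.205 Mm.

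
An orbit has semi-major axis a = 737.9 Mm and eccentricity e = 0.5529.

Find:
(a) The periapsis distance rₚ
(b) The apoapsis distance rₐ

Convert to SI: a = 737.9 Mm = 7.379e+08 m.
(a) rₚ = a(1 − e) = 7.379e+08 · (1 − 0.5529) = 7.379e+08 · 0.4471 ≈ 3.299e+08 m = 329.9 Mm.
(b) rₐ = a(1 + e) = 7.379e+08 · (1 + 0.5529) = 7.379e+08 · 1.5529 ≈ 1.146e+09 m = 1.146 Gm.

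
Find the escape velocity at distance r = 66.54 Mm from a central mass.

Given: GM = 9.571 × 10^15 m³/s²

Convert to SI: r = 66.54 Mm = 6.654e+07 m.
Escape velocity comes from setting total energy to zero: ½v² − GM/r = 0 ⇒ v_esc = √(2GM / r).
v_esc = √(2 · 9.571e+15 / 6.654e+07) m/s ≈ 1.696e+04 m/s = 16.96 km/s.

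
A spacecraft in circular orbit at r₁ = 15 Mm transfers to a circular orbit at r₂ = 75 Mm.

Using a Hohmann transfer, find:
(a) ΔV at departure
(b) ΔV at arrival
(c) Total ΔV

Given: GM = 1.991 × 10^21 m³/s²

Convert to SI: r₁ = 15 Mm = 1.5e+07 m; r₂ = 75 Mm = 7.5e+07 m.
Transfer semi-major axis: a_t = (r₁ + r₂)/2 = (1.5e+07 + 7.5e+07)/2 = 4.5e+07 m.
Circular speeds: v₁ = √(GM/r₁) = 1.1521e+07 m/s, v₂ = √(GM/r₂) = 5.15235e+06 m/s.
Transfer speeds (vis-viva v² = GM(2/r − 1/a_t)): v₁ᵗ = 1.48735e+07 m/s, v₂ᵗ = 2.97471e+06 m/s.
(a) ΔV₁ = |v₁ᵗ − v₁| ≈ 3.353e+06 m/s = 3353 km/s.
(b) ΔV₂ = |v₂ − v₂ᵗ| ≈ 2.178e+06 m/s = 2178 km/s.
(c) ΔV_total = ΔV₁ + ΔV₂ ≈ 5.53e+06 m/s = 5530 km/s.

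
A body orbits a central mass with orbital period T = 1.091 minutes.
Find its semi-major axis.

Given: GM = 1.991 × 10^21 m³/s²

Convert to SI: T = 1.091 minutes = 65.46 s.
Invert Kepler's third law: a = (GM · T² / (4π²))^(1/3).
Substituting T = 65.46 s and GM = 1.991e+21 m³/s²:
a = (1.991e+21 · (65.46)² / (4π²))^(1/3) m
a ≈ 6.001e+07 m = 60.01 Mm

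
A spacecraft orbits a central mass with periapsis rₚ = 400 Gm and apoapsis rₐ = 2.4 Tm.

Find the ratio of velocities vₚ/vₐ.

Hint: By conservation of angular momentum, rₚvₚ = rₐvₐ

Convert to SI: rₚ = 400 Gm = 4e+11 m; rₐ = 2.4 Tm = 2.4e+12 m.
Conservation of angular momentum gives rₚvₚ = rₐvₐ, so vₚ/vₐ = rₐ/rₚ.
vₚ/vₐ = 2.4e+12 / 4e+11 ≈ 6.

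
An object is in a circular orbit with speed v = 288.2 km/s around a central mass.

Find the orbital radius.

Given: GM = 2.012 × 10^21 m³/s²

Convert to SI: v = 288.2 km/s = 288200 m/s.
For a circular orbit, v² = GM / r, so r = GM / v².
r = 2.012e+21 / (288200)² m ≈ 2.422e+10 m = 24.22 Gm.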